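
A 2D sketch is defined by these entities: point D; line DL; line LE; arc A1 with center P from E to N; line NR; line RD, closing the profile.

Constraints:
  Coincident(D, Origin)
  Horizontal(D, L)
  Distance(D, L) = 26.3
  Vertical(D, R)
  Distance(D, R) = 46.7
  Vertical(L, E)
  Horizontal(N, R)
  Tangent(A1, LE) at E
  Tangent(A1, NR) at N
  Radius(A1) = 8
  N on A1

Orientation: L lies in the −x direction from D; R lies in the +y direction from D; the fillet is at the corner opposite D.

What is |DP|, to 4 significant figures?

42.81

DR is vertical with |DR| = 46.7 and R on the +y side, so R = (0.000, 46.70). The virtual corner opposite D is at (-26.30, 46.70). A1 meets LE tangentially, so PE is at right angles to LE and A1 meets NR tangentially, so PN is at right angles to NR, with radius 8.0, so the center P sits 8.0 in from both sides at P = (-18.30, 38.70). Then |DP| = |P − D| = 42.81.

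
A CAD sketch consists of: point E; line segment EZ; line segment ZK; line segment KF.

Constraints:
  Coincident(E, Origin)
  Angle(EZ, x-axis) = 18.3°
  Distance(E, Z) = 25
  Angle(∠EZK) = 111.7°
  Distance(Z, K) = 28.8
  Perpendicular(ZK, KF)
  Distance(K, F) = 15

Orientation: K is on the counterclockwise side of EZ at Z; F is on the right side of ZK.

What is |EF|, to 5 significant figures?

53.933

E is at the origin; EZ runs at 18.3° with length 25.0, so Z = 25.0·(cos 18.3°, sin 18.3°) = (23.736, 7.8498). ∠EZK = 111.7°, so ZK runs at 18.3° + (180° − 111.7°) = 86.600° from the x-axis; with |ZK| = 28.8, K = Z + 28.8·(cos 86.600°, sin 86.600°) = (25.444, 36.599). ZK ⟂ KF; with |KF| = 15.0 on the right of ZK, F = K + 15.0·(0.99824, -0.059306) = (40.417, 35.710). Then |EF| = |F − E| = 53.933.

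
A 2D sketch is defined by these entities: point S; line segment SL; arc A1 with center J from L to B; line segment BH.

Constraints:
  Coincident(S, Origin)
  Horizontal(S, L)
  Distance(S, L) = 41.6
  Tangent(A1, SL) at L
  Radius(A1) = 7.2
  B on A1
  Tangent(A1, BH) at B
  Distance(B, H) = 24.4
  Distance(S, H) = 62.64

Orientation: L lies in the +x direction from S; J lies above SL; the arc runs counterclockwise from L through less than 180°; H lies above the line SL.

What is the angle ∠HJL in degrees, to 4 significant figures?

145.7°

S is at the origin; SL is horizontal with |SL| = 41.6 and L on the +x side, so L = (41.60, 0.000). Since A1 is tangent to SL there, JL ⟂ SL, so J = L + (0, 7.2) = (41.60, 7.200). Since JB ⟂ BH (tangency), |JH| = √(7.2² + 24.4²) = 25.44 regardless of where B sits on A1. So H lies on both circle(S, 62.64) and circle(J, 25.44); the above-SL intersection is H = (55.92, 28.23). B is the foot of the tangent from H: B = (48.45, 4.997).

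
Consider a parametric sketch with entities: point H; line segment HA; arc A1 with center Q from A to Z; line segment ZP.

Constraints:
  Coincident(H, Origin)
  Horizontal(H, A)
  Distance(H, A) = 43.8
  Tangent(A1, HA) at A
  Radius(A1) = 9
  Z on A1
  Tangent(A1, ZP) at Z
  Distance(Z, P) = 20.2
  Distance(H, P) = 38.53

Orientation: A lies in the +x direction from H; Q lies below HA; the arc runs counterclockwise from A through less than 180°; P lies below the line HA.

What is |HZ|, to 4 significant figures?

35.79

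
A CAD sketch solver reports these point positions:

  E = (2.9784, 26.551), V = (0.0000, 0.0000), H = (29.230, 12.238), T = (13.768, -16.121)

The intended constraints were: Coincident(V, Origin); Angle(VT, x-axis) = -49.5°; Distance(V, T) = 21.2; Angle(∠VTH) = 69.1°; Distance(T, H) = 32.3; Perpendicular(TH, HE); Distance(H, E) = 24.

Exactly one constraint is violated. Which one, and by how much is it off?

Distance(H, E) = 24 — off by 5.90.

V = (0.00, 0.00) ✓; VT at -49.50° ✓; |VT| = 21.20 ✓; ∠VTH = 69.10° ✓; |TH| = 32.30 ✓; ∠(TH, HE) = 90.00° ✓; |HE| = 29.90 ✗.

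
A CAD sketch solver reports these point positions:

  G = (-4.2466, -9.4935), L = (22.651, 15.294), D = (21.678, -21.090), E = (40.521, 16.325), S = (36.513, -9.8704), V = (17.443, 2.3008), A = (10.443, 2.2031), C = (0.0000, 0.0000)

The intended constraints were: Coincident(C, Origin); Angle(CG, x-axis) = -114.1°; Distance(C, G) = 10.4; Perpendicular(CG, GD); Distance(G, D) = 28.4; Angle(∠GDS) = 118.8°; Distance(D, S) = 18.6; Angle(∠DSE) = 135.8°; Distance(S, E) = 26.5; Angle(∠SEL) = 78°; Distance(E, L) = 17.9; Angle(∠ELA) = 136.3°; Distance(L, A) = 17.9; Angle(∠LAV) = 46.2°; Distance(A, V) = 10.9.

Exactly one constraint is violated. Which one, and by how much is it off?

Distance(A, V) = 10.9 — off by 3.90.

C = (0.00, 0.00) ✓; CG at -114.1° ✓; |CG| = 10.40 ✓; ∠(CG, GD) = 90.00° ✓; |GD| = 28.40 ✓; ∠GDS = 118.8° ✓; |DS| = 18.60 ✓; ∠DSE = 135.8° ✓; |SE| = 26.50 ✓; ∠SEL = 78.00° ✓; |EL| = 17.90 ✓; ∠ELA = 136.3° ✓; |LA| = 17.90 ✓; ∠LAV = 46.20° ✓; |AV| = 7.001 ✗.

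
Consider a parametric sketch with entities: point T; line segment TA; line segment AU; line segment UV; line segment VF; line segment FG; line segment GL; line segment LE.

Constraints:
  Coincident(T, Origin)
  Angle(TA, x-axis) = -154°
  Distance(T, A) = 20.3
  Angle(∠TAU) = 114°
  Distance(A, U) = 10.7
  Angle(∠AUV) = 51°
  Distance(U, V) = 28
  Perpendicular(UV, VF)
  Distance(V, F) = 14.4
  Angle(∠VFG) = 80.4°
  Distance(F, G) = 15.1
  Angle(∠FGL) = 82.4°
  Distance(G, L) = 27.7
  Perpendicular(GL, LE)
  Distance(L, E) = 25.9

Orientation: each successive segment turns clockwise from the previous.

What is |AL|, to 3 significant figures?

27.1

T is at the origin; TA runs at -154.0° with length 20.3, so A = (-18.2, -8.90). ∠TAU = 114.0° gives AU at 140° from the x-axis; with |AU| = 10.7, U = (-26.4, -2.02). ∠AUV = 51.0° gives UV at 11.0° from the x-axis; with |UV| = 28.0, V = (1.04, 3.32). The perpendicularity gives VF at right angles to UV, so VF runs at -79.0°; with |VF| = 14.4, F = (3.79, -10.8). ∠VFG = 80.4° gives FG at -179° from the x-axis; with |FG| = 15.1, G = (-11.3, -11.2). ∠FGL = 82.4° gives GL at 83.8° from the x-axis; with |GL| = 27.7, L = (-8.31, 16.4). Then |AL| = |L − A| = 27.1.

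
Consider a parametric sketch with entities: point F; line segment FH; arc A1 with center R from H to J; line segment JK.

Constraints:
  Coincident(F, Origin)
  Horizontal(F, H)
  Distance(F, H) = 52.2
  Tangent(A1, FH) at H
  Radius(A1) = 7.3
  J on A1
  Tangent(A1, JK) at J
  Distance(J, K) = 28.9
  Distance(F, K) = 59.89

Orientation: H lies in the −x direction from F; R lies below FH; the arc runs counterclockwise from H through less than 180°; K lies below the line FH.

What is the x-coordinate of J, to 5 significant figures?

-58.890

F is at the origin; FH is horizontal with |FH| = 52.2 and H on the −x side, so H = (-52.200, 0.0000). Tangency of A1 to FH means the radius RH is perpendicular to FH, so R = H + (0, -7.3) = (-52.200, -7.3000). Since RJ ⟂ JK (tangency), |RK| = √(7.3² + 28.9²) = 29.808 regardless of where J sits on A1. So K lies on both circle(F, 59.89) and circle(R, 29.808); the below-FH intersection is K = (-47.323, -36.706). J is the foot of the tangent from K: J = (-58.890, -10.222).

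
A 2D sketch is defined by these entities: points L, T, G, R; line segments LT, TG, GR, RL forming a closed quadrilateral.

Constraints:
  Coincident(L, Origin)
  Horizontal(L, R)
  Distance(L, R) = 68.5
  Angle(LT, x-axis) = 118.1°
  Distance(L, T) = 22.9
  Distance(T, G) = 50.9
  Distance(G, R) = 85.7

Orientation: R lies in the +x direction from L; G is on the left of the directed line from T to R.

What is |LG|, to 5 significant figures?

66.508

L is at the origin; L and R share the same y with |LR| = 68.5 and R in +x, so R = (68.5, 0). LT runs at 118.1° with |LT| = 22.9, so T = (-10.786, 20.201). G is determined by |TG| = 50.9 and |GR| = 85.7 together: it lies at the intersection of circle(T, 50.9) and circle(R, 85.7). With |TR| = 81.819, the foot of the radical line on TR is 11.860 from T and the perpendicular offset is √(50.9² − 11.860²) = 49.499. Taking the left-of-TR solution: G = (12.927, 65.239).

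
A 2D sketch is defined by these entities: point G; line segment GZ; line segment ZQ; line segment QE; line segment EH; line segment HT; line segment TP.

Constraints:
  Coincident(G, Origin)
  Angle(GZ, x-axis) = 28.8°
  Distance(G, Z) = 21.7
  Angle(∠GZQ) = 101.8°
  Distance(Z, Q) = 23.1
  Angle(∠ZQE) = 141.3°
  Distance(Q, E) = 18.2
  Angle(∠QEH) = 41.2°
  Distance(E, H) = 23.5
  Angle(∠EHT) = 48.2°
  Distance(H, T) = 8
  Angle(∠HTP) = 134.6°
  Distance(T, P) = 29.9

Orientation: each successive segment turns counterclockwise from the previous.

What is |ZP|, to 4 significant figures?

48.79

∠EHT = 48.2° gives HT at 56.30° from the x-axis; with |HT| = 8.0, T = (7.550, 26.71). ∠HTP = 134.6° gives TP at 101.7° from the x-axis; with |TP| = 29.9, P = (1.486, 55.98). Then |ZP| = |P − Z| = 48.79.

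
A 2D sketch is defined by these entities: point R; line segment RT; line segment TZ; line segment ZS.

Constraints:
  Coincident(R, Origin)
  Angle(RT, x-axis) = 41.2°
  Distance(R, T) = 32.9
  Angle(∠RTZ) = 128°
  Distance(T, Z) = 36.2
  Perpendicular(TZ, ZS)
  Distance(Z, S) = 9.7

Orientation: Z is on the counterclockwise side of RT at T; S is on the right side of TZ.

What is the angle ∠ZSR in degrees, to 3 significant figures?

57.7°

R is at the origin; RT runs at 41.2° with length 32.9, so T = 32.9·(cos 41.2°, sin 41.2°) = (24.8, 21.7). ∠RTZ = 128.0°, so TZ runs at 41.2° + (180° − 128.0°) = 93.2° from the x-axis; with |TZ| = 36.2, Z = T + 36.2·(cos 93.2°, sin 93.2°) = (22.7, 57.8). TZ is perpendicular to ZS; with |ZS| = 9.7 on the right of TZ, S = Z + 9.7·(0.998, 0.0558) = (32.4, 58.4). Then cos ∠ZSR = SZ·SR / (|SZ||SR|), giving 57.7°.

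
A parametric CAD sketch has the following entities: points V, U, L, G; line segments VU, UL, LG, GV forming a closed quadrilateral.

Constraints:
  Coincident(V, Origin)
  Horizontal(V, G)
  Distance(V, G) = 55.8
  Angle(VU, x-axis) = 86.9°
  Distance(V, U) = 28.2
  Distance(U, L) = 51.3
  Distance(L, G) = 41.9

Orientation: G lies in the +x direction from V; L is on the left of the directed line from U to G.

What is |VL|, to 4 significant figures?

65.85

Checks: |UL| = 51.30 ✓; |LG| = 41.90 ✓.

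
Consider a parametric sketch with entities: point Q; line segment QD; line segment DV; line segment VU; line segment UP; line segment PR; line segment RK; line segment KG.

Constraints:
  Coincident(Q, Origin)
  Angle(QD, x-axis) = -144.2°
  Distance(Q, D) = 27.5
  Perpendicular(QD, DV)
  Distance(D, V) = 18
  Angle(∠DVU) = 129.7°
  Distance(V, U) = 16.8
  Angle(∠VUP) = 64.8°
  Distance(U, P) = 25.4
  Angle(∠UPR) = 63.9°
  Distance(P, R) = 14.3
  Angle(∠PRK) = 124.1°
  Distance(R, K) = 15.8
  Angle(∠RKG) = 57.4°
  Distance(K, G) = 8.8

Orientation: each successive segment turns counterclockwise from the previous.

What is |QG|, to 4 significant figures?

28.06

Q is at the origin; QD runs at -144.2° with length 27.5, so D = (-22.30, -16.09). The perpendicularity gives DV at right angles to QD, so DV runs at -54.20°; with |DV| = 18.0, V = (-11.78, -30.69). ∠DVU = 129.7° gives VU at -3.900° from the x-axis; with |VU| = 16.8, U = (4.986, -31.83). ∠VUP = 64.8° gives UP at 111.3° from the x-axis; with |UP| = 25.4, P = (-4.241, -8.163). ∠UPR = 63.9° gives PR at -132.6° from the x-axis; with |PR| = 14.3, R = (-13.92, -18.69). ∠PRK = 124.1° gives RK at -76.70° from the x-axis; with |RK| = 15.8, K = (-10.29, -34.07). ∠RKG = 57.4° gives KG at 45.90° from the x-axis; with |KG| = 8.8, G = (-4.161, -27.75). Then |QG| = |G − Q| = 28.06.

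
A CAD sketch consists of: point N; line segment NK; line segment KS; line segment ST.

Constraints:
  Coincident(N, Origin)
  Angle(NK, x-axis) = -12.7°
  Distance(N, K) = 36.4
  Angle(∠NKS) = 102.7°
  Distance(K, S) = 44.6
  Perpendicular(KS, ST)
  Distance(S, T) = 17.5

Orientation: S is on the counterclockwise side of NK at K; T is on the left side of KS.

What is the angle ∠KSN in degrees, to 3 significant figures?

34.0°

N is at the origin; NK runs at -12.7° with length 36.4, so K = 36.4·(cos -12.7°, sin -12.7°) = (35.5, -8.00). ∠NKS = 102.7°, so KS runs at -12.7° + (180° − 102.7°) = 64.6° from the x-axis; with |KS| = 44.6, S = K + 44.6·(cos 64.6°, sin 64.6°) = (54.6, 32.3). Then cos ∠KSN = SK·SN / (|SK||SN|), giving 34.0°.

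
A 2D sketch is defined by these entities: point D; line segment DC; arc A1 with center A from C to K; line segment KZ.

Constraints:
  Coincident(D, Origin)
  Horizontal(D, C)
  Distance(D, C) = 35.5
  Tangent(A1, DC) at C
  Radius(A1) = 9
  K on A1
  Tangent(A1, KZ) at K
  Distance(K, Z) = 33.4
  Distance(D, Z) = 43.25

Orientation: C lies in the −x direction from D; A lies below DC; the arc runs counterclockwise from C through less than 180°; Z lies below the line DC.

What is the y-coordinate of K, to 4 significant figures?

-15.32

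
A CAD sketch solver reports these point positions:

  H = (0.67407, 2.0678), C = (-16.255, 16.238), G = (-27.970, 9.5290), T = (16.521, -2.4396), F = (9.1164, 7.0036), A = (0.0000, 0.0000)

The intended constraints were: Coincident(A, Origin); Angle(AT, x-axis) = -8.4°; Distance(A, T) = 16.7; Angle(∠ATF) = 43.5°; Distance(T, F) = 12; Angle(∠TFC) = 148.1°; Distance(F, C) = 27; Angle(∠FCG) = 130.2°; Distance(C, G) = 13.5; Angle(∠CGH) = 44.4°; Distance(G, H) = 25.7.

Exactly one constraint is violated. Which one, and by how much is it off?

Distance(G, H) = 25.7 — off by 3.90.

A = (0.00, 0.00) ✓; AT at -8.400° ✓; |AT| = 16.70 ✓; ∠ATF = 43.50° ✓; |TF| = 12.00 ✓; ∠TFC = 148.1° ✓; |FC| = 27.00 ✓; ∠FCG = 130.2° ✓; |CG| = 13.50 ✓; ∠CGH = 44.40° ✓; |GH| = 29.60 ✗.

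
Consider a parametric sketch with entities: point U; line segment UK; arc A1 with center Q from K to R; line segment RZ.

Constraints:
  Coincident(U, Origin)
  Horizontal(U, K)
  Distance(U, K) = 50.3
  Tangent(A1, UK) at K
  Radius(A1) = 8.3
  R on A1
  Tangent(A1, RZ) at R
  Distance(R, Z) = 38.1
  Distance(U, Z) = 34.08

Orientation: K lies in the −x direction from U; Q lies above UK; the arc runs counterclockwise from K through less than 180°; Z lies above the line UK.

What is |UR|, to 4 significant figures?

44.51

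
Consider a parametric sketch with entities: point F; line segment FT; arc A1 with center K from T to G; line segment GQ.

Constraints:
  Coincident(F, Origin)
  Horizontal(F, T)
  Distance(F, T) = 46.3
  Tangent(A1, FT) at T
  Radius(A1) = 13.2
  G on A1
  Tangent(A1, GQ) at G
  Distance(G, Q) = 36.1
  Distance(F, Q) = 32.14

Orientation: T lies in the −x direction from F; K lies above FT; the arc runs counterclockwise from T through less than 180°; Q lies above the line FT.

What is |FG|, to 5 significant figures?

37.039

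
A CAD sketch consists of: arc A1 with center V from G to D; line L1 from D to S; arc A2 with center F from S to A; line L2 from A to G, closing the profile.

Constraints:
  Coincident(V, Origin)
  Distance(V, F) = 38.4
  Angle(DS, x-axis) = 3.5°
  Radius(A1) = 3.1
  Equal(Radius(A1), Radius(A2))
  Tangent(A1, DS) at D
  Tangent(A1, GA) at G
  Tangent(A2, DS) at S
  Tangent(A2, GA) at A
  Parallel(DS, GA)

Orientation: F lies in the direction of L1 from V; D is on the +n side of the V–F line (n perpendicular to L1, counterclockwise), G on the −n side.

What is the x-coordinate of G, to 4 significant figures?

0.1893

The slot axis is L1's direction at 3.5°, so u = (cos 3.5°, sin 3.5°) = (0.9981, 0.06105) and n = (−sin 3.5°, cos 3.5°) = (-0.06105, 0.9981). V is at the origin and F lies 38.4 along u from V, so F = 38.4·u = (38.33, 2.344). Tangency of A1 to both parallel lines with radius 3.1 puts D and G at V ± 3.1·n: D = (-0.1893, 3.094), G = (0.1893, -3.094). So G.x = 0.1893.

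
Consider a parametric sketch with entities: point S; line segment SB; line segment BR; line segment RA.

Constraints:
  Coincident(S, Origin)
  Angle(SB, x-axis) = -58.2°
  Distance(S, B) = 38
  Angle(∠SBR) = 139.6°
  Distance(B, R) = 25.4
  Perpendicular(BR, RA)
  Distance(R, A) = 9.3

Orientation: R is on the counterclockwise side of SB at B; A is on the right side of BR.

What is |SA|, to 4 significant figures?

64.06

S is at the origin; SB runs at -58.2° with length 38.0, so B = 38.0·(cos -58.2°, sin -58.2°) = (20.02, -32.30). ∠SBR = 139.6°, so BR runs at -58.2° + (180° − 139.6°) = -17.80° from the x-axis; with |BR| = 25.4, R = B + 25.4·(cos -17.80°, sin -17.80°) = (44.21, -40.06). BR is perpendicular to RA; with |RA| = 9.3 on the right of BR, A = R + 9.3·(-0.3057, -0.9521) = (41.37, -48.92). Then |SA| = |A − S| = 64.06.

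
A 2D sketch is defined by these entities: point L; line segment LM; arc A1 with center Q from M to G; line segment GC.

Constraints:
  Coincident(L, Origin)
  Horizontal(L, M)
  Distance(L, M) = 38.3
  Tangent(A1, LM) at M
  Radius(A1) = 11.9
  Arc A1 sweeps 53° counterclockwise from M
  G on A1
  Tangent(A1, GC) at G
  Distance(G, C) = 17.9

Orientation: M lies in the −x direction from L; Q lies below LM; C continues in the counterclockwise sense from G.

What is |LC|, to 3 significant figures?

61.6

L is at the origin; L and M share the same y with |LM| = 38.3 and M on the −x side, so M = (-38.3, 0.00). The tangent condition forces QM to be normal to LM, so Q = M + (0, -11.9) = (-38.3, -11.9). On A1, M sits at bearing 90° from Q; a 53° counterclockwise sweep puts G at bearing 143°, so G = Q + 11.9·(cos 143°, sin 143°) = (-47.8, -4.74). Since A1 is tangent to GC there, QG ⟂ GC, so GC runs along (−sin 143°, cos 143°); with |GC| = 17.9, C = (-58.6, -19.0). Then |LC| = |C − L| = 61.6.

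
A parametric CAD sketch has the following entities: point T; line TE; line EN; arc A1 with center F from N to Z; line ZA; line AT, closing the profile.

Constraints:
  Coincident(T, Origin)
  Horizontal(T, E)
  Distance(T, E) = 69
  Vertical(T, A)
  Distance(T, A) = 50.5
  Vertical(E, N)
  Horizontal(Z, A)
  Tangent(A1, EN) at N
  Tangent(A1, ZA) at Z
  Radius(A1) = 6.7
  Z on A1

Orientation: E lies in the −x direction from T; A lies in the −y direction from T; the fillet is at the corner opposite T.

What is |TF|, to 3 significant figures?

76.2

T is at the origin; T and E share the same y with |TE| = 69.0 and E on the −x side, so E = (-69.0, 0.00). TA is vertical with |TA| = 50.5 and A on the −y side, so A = (0.00, -50.5). The virtual corner opposite T is at (-69.0, -50.5). A1 meets EN tangentially, so FN is at right angles to EN and A1 meets ZA tangentially, so FZ is at right angles to ZA, with radius 6.7, so the center F sits 6.7 in from both sides at F = (-62.3, -43.8). Then |TF| = |F − T| = 76.2.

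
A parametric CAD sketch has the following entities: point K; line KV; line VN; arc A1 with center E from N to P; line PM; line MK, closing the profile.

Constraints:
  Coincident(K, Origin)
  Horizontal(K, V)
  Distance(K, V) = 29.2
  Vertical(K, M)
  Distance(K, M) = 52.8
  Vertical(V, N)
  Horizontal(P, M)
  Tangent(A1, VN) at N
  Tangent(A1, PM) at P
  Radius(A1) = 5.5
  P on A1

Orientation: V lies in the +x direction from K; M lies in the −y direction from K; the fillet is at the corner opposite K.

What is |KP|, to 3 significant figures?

57.9

K is at the origin; KV is horizontal with |KV| = 29.2 and V on the +x side, so V = (29.2, 0.00). K and M share the same x with |KM| = 52.8 and M on the −y side, so M = (0.00, -52.8). The virtual corner opposite K is at (29.2, -52.8). Since A1 is tangent to VN there, EN ⟂ VN and tangency of A1 to PM means the radius EP is perpendicular to PM, with radius 5.5, so the center E sits 5.5 in from both sides at E = (23.7, -47.3). That places the tangent points at N = (29.2, -47.3) on VN and P = (23.7, -52.8) on PM. Then |KP| = |P − K| = 57.9.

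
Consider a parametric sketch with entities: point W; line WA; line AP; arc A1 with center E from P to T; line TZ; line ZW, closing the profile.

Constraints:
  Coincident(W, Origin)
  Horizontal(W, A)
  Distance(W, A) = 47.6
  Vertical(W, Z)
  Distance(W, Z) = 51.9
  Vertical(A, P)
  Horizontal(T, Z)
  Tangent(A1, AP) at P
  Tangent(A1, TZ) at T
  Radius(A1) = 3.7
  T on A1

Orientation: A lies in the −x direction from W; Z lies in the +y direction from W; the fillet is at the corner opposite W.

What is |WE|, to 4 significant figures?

65.20

W is at the origin; WA is horizontal with |WA| = 47.6 and A on the −x side, so A = (-47.60, 0.000). W and Z share the same x with |WZ| = 51.9 and Z on the +y side, so Z = (0.000, 51.90). The virtual corner opposite W is at (-47.60, 51.90). Since A1 is tangent to AP there, EP ⟂ AP and since A1 is tangent to TZ there, ET ⟂ TZ, with radius 3.7, so the center E sits 3.7 in from both sides at E = (-43.90, 48.20). Then |WE| = |E − W| = 65.20.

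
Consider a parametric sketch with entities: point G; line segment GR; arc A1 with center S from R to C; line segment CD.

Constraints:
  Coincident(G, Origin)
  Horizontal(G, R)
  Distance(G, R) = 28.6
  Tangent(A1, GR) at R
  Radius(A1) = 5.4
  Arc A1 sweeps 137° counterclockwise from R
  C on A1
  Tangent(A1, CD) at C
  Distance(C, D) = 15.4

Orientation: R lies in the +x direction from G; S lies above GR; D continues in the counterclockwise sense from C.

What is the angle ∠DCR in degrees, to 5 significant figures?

111.50°

G is at the origin; GR is horizontal with |GR| = 28.6 and R on the +x side, so R = (28.600, 0.0000). A1 meets GR tangentially, so SR is at right angles to GR, so S = R + (0, 5.4) = (28.600, 5.4000). On A1, R sits at bearing -90° from S; a 137° counterclockwise sweep puts C at bearing 47°, so C = S + 5.4·(cos 47°, sin 47°) = (32.283, 9.3493). A1 meets CD tangentially, so SC is at right angles to CD, so CD runs along (−sin 47°, cos 47°); with |CD| = 15.4, D = (21.020, 19.852). Then cos ∠DCR = CD·CR / (|CD||CR|), giving 111.50°.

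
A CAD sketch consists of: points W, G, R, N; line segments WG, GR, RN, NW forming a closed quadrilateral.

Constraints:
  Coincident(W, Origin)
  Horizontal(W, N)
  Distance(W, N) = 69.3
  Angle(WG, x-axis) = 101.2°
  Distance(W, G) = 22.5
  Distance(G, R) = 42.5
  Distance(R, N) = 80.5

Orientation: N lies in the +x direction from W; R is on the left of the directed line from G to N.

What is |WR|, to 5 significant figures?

61.665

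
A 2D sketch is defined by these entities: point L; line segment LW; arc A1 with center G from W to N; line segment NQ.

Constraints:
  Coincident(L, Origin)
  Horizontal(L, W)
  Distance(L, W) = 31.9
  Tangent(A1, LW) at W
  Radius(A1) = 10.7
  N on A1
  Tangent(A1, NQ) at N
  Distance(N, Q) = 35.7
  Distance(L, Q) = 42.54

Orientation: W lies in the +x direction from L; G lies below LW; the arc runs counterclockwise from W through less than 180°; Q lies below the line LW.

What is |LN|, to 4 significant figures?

22.95

Checks: |GN| = 10.70 ✓; ∠(GN, NQ) = 90.00° ✓; |NQ| = 35.70 ✓; |LQ| = 42.54 ✓.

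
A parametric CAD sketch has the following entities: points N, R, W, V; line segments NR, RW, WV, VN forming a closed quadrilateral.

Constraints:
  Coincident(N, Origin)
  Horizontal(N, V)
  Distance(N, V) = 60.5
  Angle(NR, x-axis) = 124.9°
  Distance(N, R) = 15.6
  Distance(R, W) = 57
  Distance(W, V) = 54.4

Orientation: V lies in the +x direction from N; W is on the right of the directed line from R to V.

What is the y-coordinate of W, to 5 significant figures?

-36.320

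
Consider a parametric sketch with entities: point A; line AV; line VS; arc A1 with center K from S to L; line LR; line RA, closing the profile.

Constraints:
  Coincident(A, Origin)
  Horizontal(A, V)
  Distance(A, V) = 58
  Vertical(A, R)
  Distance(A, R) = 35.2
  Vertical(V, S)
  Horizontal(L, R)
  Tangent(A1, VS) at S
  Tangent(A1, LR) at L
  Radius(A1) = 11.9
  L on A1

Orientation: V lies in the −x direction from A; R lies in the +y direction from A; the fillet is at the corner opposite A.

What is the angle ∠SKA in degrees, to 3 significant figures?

153°

The virtual corner opposite A is at (-58.0, 35.2). Since A1 is tangent to VS there, KS ⟂ VS and since A1 is tangent to LR there, KL ⟂ LR, with radius 11.9, so the center K sits 11.9 in from both sides at K = (-46.1, 23.3). That places the tangent points at S = (-58.0, 23.3) on VS and L = (-46.1, 35.2) on LR. Then cos ∠SKA = KS·KA / (|KS||KA|), giving 153°.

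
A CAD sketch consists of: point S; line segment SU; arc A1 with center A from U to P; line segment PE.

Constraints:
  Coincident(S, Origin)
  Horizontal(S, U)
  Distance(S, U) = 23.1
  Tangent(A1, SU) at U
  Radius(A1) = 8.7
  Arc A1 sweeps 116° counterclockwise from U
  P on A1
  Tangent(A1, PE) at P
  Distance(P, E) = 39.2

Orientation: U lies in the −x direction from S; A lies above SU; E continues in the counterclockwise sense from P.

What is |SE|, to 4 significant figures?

57.74

On A1, U sits at bearing -90° from A; a 116° counterclockwise sweep puts P at bearing 26°, so P = A + 8.7·(cos 26°, sin 26°) = (-15.28, 12.51). A1 meets PE tangentially, so AP is at right angles to PE, so PE runs along (−sin 26°, cos 26°); with |PE| = 39.2, E = (-32.46, 47.75). Then |SE| = |E − S| = 57.74.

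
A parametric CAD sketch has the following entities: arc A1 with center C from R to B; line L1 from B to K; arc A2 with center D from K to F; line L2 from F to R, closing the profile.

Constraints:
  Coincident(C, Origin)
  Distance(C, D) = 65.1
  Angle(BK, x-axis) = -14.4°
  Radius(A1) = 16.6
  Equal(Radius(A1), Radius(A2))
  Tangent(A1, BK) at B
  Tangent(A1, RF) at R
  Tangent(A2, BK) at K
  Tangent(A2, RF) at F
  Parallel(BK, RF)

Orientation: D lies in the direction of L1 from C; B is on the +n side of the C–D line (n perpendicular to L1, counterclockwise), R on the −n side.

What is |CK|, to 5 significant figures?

67.183

The slot axis is L1's direction at -14.4°, so u = (cos -14.4°, sin -14.4°) = (0.96858, -0.24869) and n = (−sin -14.4°, cos -14.4°) = (0.24869, 0.96858). C is at the origin and D lies 65.1 along u from C, so D = 65.1·u = (63.055, -16.190). Tangency of A1 to both parallel lines with radius 16.6 puts B and R at C ± 16.6·n: B = (4.1283, 16.078), R = (-4.1283, -16.078). Equal radii place K and F the same way about D: K = D + 16.6·n = (67.183, -0.11123), F = D − 16.6·n = (58.927, -32.268). Then |CK| = |K − C| = 67.183.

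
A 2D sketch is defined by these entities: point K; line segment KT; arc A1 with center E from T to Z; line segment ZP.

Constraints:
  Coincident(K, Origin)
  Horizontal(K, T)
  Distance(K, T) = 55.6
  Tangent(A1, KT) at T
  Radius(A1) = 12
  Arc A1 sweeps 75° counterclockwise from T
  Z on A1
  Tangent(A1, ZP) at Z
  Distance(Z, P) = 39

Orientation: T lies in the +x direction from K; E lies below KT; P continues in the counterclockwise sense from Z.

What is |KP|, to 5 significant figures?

57.607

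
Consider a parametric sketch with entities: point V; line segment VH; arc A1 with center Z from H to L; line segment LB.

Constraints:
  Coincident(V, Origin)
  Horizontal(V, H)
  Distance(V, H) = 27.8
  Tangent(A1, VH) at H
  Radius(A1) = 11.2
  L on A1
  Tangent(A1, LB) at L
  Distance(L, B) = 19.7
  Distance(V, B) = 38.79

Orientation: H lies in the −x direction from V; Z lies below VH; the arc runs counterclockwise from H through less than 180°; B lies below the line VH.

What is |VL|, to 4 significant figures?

40.36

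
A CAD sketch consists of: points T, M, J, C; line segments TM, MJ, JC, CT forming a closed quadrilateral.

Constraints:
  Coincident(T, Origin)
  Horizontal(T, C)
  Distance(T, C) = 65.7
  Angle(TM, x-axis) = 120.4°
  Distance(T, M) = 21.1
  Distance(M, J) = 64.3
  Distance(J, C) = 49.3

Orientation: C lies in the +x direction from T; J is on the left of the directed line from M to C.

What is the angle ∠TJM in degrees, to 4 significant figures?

18.60°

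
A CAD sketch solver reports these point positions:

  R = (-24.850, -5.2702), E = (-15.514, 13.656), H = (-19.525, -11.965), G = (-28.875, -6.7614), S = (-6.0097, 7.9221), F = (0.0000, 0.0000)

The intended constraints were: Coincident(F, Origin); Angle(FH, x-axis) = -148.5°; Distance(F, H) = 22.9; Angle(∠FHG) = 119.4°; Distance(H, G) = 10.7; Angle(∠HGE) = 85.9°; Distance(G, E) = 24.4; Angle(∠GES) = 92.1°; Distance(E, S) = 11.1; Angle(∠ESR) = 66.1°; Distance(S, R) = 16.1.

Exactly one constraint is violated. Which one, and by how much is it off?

Distance(S, R) = 16.1 — off by 6.90.

F = (0.00, 0.00) ✓; FH at -148.5° ✓; |FH| = 22.90 ✓; ∠FHG = 119.4° ✓; |HG| = 10.70 ✓; ∠HGE = 85.90° ✓; |GE| = 24.40 ✓; ∠GES = 92.10° ✓; |ES| = 11.10 ✓; ∠ESR = 66.10° ✓; |SR| = 23.00 ✗.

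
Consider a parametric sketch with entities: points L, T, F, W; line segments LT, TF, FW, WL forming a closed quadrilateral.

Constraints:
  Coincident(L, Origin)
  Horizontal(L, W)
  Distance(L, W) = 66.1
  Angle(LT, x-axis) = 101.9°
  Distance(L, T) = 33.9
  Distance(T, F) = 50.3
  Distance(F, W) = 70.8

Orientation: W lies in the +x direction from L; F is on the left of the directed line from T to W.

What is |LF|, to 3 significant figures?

71.3

Checks: |TF| = 50.30 ✓; |FW| = 70.80 ✓.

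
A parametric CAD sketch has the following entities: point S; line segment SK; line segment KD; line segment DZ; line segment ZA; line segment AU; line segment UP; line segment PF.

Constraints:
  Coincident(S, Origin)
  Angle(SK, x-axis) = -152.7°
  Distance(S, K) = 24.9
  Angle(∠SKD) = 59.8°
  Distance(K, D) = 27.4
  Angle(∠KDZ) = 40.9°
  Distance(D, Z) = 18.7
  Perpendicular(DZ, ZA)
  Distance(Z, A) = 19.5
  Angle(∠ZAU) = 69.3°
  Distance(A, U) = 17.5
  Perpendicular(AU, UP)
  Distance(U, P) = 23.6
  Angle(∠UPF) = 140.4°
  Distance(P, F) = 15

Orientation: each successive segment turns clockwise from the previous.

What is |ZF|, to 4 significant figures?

16.95

AU is perpendicular to UP, so UP runs at 17.30°; with |UP| = 23.6, P = (-7.265, 12.93). ∠UPF = 140.4° gives PF at -22.30° from the x-axis; with |PF| = 15.0, F = (6.613, 7.238). Then |ZF| = |F − Z| = 16.95.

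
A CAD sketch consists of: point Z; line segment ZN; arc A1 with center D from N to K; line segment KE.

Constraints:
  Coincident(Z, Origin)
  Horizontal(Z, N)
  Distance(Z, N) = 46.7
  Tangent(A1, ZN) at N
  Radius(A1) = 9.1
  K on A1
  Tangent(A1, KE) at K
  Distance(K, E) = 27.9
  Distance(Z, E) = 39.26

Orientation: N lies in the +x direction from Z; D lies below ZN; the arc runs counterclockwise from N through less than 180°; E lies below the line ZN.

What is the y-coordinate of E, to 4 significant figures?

-29.64

Checks: |DK| = 9.100 ✓; ∠(DK, KE) = 90.00° ✓; |KE| = 27.90 ✓; |ZE| = 39.26 ✓.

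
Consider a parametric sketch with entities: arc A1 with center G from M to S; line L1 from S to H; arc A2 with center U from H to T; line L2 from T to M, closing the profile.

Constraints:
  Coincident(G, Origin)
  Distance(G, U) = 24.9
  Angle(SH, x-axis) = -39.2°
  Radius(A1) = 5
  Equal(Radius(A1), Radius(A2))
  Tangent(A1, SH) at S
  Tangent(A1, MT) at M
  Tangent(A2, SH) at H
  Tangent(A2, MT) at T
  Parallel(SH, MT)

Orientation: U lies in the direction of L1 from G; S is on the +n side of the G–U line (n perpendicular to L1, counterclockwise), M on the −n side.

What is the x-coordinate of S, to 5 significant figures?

3.1601

G is at the origin and U lies 24.9 along u from G, so U = 24.9·u = (19.296, -15.738). Tangency of A1 to both parallel lines with radius 5.0 puts S and M at G ± 5.0·n: S = (3.1601, 3.8747), M = (-3.1601, -3.8747). So S.x = 3.1601.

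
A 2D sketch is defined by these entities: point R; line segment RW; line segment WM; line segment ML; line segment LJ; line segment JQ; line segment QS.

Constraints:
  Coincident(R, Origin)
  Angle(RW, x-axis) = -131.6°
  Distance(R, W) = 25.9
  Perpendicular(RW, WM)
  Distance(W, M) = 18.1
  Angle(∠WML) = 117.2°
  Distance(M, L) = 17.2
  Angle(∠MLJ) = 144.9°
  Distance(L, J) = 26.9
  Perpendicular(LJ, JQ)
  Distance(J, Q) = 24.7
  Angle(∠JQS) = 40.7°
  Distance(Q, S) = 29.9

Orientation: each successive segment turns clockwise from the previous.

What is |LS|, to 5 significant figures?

7.6760

The perpendicularity gives JQ at right angles to LJ, so JQ runs at -49.500°; with |JQ| = 24.7, Q = (10.043, 7.9968). ∠JQS = 40.7° gives QS at 171.20° from the x-axis; with |QS| = 29.9, S = (-19.505, 12.571). Then |LS| = |S − L| = 7.6760.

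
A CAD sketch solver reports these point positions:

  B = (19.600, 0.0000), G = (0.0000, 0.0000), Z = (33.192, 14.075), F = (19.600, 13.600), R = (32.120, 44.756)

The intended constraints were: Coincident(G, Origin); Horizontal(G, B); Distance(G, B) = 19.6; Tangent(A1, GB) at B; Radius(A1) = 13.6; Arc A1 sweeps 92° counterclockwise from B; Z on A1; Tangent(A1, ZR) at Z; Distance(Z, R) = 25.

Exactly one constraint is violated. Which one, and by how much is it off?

Distance(Z, R) = 25 — off by 5.70.

G = (0.00, 0.00) ✓; G.y = 0.00, B.y = 0.00 ✓; |GB| = 19.60 ✓; ∠(FB, BG) = 90.00° ✓; |FB| = 13.60 ✓; bearing(F→Z) − bearing(F→B) = 92.00° ✓; |FZ| = 13.60 ✓; ∠(FZ, ZR) = 90.00° ✓; |ZR| = 30.70 ✗.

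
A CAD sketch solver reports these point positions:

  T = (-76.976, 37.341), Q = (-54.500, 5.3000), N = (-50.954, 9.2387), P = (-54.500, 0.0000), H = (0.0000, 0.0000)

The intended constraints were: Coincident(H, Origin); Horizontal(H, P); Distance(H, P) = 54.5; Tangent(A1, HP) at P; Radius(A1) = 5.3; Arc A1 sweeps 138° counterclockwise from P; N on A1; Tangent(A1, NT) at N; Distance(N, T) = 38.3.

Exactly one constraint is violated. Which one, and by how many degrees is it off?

Tangent(A1, NT) at N — off by 5.20°.

H = (0.00, 0.00) ✓; H.y = 0.00, P.y = 0.00 ✓; |HP| = 54.50 ✓; ∠(QP, PH) = 90.00° ✓; |QP| = 5.300 ✓; bearing(Q→N) − bearing(Q→P) = 138.0° ✓; |QN| = 5.300 ✓; ∠(QN, NT) = 95.20° ✗; |NT| = 38.30 ✓.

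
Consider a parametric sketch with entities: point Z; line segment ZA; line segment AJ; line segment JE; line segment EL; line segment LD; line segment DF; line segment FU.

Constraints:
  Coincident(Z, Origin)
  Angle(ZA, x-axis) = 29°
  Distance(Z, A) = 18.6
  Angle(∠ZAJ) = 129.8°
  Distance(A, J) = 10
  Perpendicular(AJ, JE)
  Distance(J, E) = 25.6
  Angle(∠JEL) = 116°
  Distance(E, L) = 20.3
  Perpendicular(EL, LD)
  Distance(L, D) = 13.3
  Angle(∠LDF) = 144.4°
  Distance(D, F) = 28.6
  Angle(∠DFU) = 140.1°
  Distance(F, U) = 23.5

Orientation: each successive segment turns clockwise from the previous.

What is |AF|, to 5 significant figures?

10.889

Z is at the origin; ZA runs at 29.0° with length 18.6, so A = (16.268, 9.0175). ∠ZAJ = 129.8° gives AJ at -21.200° from the x-axis; with |AJ| = 10.0, J = (25.591, 5.4012). The perpendicularity gives JE at right angles to AJ, so JE runs at -111.20°; with |JE| = 25.6, E = (16.334, -18.466). ∠JEL = 116.0° gives EL at -175.20° from the x-axis; with |EL| = 20.3, L = (-3.8952, -20.165). The perpendicularity gives LD at right angles to EL, so LD runs at 94.800°; with |LD| = 13.3, D = (-5.0081, -6.9116). ∠LDF = 144.4° gives DF at 59.200° from the x-axis; with |DF| = 28.6, F = (9.6363, 17.655). Then |AF| = |F − A| = 10.889.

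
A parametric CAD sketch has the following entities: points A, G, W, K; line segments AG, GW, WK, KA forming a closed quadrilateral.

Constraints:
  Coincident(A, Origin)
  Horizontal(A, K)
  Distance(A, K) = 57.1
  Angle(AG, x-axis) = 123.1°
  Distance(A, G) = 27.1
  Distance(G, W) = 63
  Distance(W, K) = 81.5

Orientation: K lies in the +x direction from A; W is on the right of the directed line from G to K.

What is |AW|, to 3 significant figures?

42.6

A is at the origin; AK is horizontal with |AK| = 57.1 and K in +x, so K = (57.1, 0). AG runs at 123.1° with |AG| = 27.1, so G = (-14.8, 22.7). W is determined by |GW| = 63.0 and |WK| = 81.5 together: it lies at the intersection of circle(G, 63.0) and circle(K, 81.5). With |GK| = 75.4, the foot of the radical line on GK is 20.0 from G and the perpendicular offset is √(63.0² − 20.0²) = 59.8. Taking the right-of-GK solution: W = (-13.7, -40.3).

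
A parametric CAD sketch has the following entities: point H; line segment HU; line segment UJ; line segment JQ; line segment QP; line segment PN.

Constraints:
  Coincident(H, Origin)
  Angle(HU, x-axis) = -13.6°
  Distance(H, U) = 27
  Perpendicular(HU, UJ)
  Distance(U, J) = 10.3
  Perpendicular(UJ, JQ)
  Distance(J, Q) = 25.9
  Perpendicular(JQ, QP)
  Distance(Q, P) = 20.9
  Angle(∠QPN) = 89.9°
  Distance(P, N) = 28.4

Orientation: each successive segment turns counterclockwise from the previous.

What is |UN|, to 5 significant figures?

10.843

H is at the origin; HU runs at -13.6° with length 27.0, so U = (26.243, -6.3488). The perpendicularity gives UJ at right angles to HU, so UJ runs at 76.400°; with |UJ| = 10.3, J = (28.665, 3.6624). The perpendicularity gives JQ at right angles to UJ, so JQ runs at 166.40°; with |JQ| = 25.9, Q = (3.4911, 9.7525). The perpendicularity gives QP at right angles to JQ, so QP runs at -103.60°; with |QP| = 20.9, P = (-1.4233, -10.561). ∠QPN = 89.9° gives PN at -13.500° from the x-axis; with |PN| = 28.4, N = (26.192, -17.191). Then |UN| = |N − U| = 10.843.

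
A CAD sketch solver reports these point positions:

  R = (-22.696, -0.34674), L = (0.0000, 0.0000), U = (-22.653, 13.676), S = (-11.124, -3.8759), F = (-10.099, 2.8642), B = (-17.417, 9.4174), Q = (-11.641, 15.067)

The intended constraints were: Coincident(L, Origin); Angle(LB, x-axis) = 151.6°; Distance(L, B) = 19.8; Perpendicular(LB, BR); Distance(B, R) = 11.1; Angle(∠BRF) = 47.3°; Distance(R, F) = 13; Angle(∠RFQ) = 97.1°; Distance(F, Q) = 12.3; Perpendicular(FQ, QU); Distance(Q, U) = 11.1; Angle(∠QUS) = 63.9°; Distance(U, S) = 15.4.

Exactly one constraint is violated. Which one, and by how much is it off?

Distance(U, S) = 15.4 — off by 5.60.

L = (0.00, 0.00) ✓; LB at 151.6° ✓; |LB| = 19.80 ✓; ∠(LB, BR) = 90.00° ✓; |BR| = 11.10 ✓; ∠BRF = 47.30° ✓; |RF| = 13.00 ✓; ∠RFQ = 97.10° ✓; |FQ| = 12.30 ✓; ∠(FQ, QU) = 90.00° ✓; |QU| = 11.10 ✓; ∠QUS = 63.90° ✓; |US| = 21.00 ✗.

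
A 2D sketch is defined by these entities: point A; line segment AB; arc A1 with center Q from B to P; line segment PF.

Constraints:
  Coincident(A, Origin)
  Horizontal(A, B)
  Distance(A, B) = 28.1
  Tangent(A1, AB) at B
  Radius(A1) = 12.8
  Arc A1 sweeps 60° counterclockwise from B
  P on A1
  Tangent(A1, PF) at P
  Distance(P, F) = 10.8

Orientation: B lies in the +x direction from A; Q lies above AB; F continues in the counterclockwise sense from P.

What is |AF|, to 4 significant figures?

47.29

A is at the origin; AB is horizontal with |AB| = 28.1 and B on the +x side, so B = (28.10, 0.000). The tangent condition forces QB to be normal to AB, so Q = B + (0, 12.8) = (28.10, 12.80). On A1, B sits at bearing -90° from Q; a 60° counterclockwise sweep puts P at bearing -30°, so P = Q + 12.8·(cos -30°, sin -30°) = (39.19, 6.400). Since A1 is tangent to PF there, QP ⟂ PF, so PF runs along (−sin -30°, cos -30°); with |PF| = 10.8, F = (44.59, 15.75). Then |AF| = |F − A| = 47.29.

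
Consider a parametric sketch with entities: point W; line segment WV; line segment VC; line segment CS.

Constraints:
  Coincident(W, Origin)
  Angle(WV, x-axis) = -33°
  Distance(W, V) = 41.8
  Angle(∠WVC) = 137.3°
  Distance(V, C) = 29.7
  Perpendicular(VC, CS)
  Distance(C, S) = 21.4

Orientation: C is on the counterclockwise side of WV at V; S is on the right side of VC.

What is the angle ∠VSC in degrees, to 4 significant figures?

54.23°

W is at the origin; WV runs at -33.0° with length 41.8, so V = 41.8·(cos -33.0°, sin -33.0°) = (35.06, -22.77). ∠WVC = 137.3°, so VC runs at -33.0° + (180° − 137.3°) = 9.700° from the x-axis; with |VC| = 29.7, C = V + 29.7·(cos 9.700°, sin 9.700°) = (64.33, -17.76). The perpendicularity gives CS at right angles to VC; with |CS| = 21.4 on the right of VC, S = C + 21.4·(0.1685, -0.9857) = (67.94, -38.86). Then cos ∠VSC = SV·SC / (|SV||SC|), giving 54.23°.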